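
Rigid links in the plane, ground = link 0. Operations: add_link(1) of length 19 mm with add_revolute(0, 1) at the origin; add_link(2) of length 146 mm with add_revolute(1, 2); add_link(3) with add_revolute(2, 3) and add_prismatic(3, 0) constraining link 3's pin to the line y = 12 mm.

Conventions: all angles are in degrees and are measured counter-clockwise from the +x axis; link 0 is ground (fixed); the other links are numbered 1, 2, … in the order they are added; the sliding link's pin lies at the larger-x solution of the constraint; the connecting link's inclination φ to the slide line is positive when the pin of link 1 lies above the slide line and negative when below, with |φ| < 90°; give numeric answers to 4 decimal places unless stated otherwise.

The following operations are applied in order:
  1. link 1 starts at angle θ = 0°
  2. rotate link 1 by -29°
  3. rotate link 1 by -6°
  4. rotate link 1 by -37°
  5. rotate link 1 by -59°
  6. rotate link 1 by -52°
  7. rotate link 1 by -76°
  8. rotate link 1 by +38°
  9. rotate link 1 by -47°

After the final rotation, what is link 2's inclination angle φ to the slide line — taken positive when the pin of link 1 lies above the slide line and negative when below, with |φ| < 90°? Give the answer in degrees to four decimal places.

geometry: r = 19 mm, L = 146 mm, e = 12 mm; θ starts at 0°
rotate link 1 by -29°: θ ← 0° -29° = -29°
rotate link 1 by -6°: θ ← -29° -6° = -35°
rotate link 1 by -37°: θ ← -35° -37° = -72°
rotate link 1 by -59°: θ ← -72° -59° = -131°
rotate link 1 by -52°: θ ← -131° -52° = -183°
rotate link 1 by -76°: θ ← -183° -76° = -259°
rotate link 1 by +38°: θ ← -259° +38° = -221°
rotate link 1 by -47°: θ ← -221° -47° = -268°
h = r sin θ − e = 18.988426 − 12 = 6.988426
sin φ = h / L = 6.988426 / 146 = 0.04786593
φ = arcsin(0.04786593) = 2.743564°

2.7436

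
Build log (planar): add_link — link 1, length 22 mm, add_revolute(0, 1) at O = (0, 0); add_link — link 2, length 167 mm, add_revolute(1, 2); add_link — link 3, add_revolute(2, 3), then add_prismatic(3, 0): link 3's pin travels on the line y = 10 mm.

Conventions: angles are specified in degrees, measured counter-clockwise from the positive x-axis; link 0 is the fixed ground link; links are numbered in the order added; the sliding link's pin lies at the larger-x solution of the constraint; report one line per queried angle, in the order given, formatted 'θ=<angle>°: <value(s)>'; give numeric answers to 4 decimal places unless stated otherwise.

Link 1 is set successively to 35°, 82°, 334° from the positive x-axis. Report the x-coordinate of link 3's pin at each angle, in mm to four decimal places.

geometry: r = 22 mm, L = 167 mm, e = 10 mm
θ=35°: crank pin P = (r cos θ, r sin θ) = (18.021345, 12.618682)
θ=35°: h = r sin θ − e = 12.618682 − 10 = 2.618682
θ=35°: x = r cos θ + √(L² − h²) = 18.021345 + 166.979467 = 185.000812
θ=82°: crank pin P = (r cos θ, r sin θ) = (3.061808, 21.785898)
θ=82°: h = r sin θ − e = 21.785898 − 10 = 11.785898
θ=82°: x = r cos θ + √(L² − h²) = 3.061808 + 166.583590 = 169.645399
θ=334°: crank pin P = (r cos θ, r sin θ) = (19.773469, -9.644165)
θ=334°: h = r sin θ − e = -9.644165 − 10 = -19.644165
θ=334°: x = r cos θ + √(L² − h²) = 19.773469 + 165.840607 = 185.614076

θ=35°: 185.0008
θ=82°: 169.6454
θ=334°: 185.6141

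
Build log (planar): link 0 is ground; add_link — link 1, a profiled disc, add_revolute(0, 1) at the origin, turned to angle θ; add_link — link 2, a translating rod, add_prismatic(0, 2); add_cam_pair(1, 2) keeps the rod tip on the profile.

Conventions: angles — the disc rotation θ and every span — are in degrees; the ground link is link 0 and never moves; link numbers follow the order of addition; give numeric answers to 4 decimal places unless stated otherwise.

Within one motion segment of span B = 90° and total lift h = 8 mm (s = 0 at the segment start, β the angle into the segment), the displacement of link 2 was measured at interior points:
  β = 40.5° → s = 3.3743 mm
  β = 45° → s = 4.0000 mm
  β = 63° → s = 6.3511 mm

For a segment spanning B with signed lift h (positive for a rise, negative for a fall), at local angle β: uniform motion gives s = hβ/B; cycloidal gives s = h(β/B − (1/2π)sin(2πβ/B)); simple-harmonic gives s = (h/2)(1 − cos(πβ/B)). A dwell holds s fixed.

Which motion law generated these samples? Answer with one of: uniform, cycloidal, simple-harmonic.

candidates at β/B = r: uniform s = h·r (linear in β); cycloidal s = h·(r − sin(2πr)/(2π)); simple-harmonic s = (h/2)(1 − cos(πr))
β=40.5°: printed 3.3743 | uniform 3.6000, cycloidal 3.2065, simple-harmonic 3.3743
β=45°: printed 4.0000 | uniform 4.0000, cycloidal 4.0000, simple-harmonic 4.0000
β=63°: printed 6.3511 | uniform 5.6000, cycloidal 6.8109, simple-harmonic 6.3511
only one law matches every sample → simple-harmonic

simple-harmonic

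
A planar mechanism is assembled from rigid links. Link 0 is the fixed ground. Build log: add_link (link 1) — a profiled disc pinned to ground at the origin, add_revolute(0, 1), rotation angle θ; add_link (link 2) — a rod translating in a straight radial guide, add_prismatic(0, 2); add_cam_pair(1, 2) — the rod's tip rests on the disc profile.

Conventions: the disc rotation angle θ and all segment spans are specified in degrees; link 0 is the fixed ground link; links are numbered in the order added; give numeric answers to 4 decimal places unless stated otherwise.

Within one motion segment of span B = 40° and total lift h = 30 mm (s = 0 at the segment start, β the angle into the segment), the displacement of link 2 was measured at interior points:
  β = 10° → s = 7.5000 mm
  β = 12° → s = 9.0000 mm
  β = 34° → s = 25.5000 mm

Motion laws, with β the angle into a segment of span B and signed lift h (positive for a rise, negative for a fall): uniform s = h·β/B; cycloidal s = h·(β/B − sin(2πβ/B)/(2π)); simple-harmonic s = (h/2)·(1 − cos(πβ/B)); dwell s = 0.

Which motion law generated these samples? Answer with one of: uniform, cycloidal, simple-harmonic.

candidates at β/B = r: uniform s = h·r (linear in β); cycloidal s = h·(r − sin(2πr)/(2π)); simple-harmonic s = (h/2)(1 − cos(πr))
β=10°: printed 7.5000 | uniform 7.5000, cycloidal 2.7254, simple-harmonic 4.3934
β=12°: printed 9.0000 | uniform 9.0000, cycloidal 4.4590, simple-harmonic 6.1832
β=34°: printed 25.5000 | uniform 25.5000, cycloidal 29.3628, simple-harmonic 28.3651
only one law matches every sample → uniform

uniform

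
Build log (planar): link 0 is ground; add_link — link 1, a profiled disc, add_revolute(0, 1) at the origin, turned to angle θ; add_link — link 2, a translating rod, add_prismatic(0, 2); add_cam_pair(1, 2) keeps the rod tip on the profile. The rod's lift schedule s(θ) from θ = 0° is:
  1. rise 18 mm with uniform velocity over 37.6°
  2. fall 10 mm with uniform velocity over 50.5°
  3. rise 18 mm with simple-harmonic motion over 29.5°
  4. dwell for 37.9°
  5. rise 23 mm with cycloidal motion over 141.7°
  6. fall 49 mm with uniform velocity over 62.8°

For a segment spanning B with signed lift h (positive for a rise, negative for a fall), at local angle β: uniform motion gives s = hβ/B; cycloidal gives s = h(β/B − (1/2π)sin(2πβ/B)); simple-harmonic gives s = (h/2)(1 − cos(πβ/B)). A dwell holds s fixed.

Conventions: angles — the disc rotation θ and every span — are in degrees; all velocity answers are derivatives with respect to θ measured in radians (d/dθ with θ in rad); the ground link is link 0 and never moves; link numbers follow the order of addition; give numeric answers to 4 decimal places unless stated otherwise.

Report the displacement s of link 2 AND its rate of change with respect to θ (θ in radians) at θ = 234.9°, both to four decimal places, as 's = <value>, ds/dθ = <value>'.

seg 1 [0°–37.6°] uniform, h=18: full span → s += 18 → s = 18.0000
seg 2 [37.6°–88.1°] uniform, h=-10: full span → s += -10 → s = 8.0000
seg 3 [88.1°–117.6°] simple-harmonic, h=18: full span → s += 18 → s = 26.0000
seg 4 [117.6°–155.5°] dwell: s stays 26.0000
seg 5 [155.5°–297.2°] cycloidal, h=23: θ=234.9° here. β=79.4, B=141.7. 23·(0.5603 − sin(2π·0.5603)/(2π)) = 14.2426 → s = 40.2426
velocity in seg [155.5°–297.2°] (cycloidal), θ in radians: β = 79.4° = 1.3858 rad, B = 141.7° = 2.4731 rad; ds/dθ = (h/B)(1 − cos(2πβ/B)) = (23/2.4731)(1 − cos(2π·0.5603)) = 17.939519 mm/rad

s = 40.2426, ds/dθ = 17.9395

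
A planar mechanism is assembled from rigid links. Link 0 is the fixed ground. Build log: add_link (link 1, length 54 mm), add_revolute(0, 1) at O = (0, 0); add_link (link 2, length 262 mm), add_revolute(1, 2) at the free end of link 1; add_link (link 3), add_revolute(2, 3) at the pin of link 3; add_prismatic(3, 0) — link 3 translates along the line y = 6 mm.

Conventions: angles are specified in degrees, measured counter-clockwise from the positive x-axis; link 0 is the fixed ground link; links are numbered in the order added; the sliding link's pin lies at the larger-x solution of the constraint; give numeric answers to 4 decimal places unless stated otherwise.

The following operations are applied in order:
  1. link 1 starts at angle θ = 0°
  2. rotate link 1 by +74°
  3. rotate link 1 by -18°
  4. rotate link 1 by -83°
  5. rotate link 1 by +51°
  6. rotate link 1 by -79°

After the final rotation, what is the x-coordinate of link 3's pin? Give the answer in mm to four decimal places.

geometry: r = 54 mm, L = 262 mm, e = 6 mm; θ starts at 0°
rotate link 1 by +74°: θ ← 0° +74° = 74°
rotate link 1 by -18°: θ ← 74° -18° = 56°
rotate link 1 by -83°: θ ← 56° -83° = -27°
rotate link 1 by +51°: θ ← -27° +51° = 24°
rotate link 1 by -79°: θ ← 24° -79° = -55°
crank pin P = (r cos θ, r sin θ) = (30.973128, -44.234210)
h = r sin θ − e = -44.234210 − 6 = -50.234210
x = r cos θ + √(L² − h²) = 30.973128 + 257.139114 = 288.112242

288.1122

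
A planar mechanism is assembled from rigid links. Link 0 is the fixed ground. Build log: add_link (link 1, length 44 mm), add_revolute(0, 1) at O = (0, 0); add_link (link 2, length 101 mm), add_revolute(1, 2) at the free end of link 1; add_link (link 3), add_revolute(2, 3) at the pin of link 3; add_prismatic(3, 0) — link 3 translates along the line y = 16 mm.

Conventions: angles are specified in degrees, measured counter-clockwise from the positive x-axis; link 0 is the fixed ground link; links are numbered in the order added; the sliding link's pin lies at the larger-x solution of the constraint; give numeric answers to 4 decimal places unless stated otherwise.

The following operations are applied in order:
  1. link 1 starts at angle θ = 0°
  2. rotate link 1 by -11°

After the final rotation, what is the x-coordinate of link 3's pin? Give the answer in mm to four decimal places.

geometry: r = 44 mm, L = 101 mm, e = 16 mm; θ starts at 0°
rotate link 1 by -11°: θ ← 0° -11° = -11°
crank pin P = (r cos θ, r sin θ) = (43.191596, -8.395596)
h = r sin θ − e = -8.395596 − 16 = -24.395596
x = r cos θ + √(L² − h²) = 43.191596 + 98.009463 = 141.201059

141.2011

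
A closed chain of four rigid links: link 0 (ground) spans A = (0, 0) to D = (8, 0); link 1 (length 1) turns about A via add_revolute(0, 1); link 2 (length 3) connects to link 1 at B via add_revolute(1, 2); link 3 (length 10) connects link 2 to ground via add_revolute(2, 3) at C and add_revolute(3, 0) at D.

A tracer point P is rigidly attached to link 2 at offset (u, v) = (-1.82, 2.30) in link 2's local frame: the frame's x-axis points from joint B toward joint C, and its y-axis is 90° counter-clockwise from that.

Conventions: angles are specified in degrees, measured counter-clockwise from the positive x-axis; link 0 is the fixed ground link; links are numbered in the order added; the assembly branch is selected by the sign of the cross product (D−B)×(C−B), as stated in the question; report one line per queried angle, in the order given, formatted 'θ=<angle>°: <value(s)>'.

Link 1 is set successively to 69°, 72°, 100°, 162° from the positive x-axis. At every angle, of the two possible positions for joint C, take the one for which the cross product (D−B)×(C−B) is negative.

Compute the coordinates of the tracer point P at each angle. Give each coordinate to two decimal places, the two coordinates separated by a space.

A=(0,0), D=(8.00,0)
θ=69°: B = A + 1.00·(cos69°, sin69°) = (0.3584, 0.9336)
θ=69°: |BD| = 7.6984
θ=69°: circle(B,3.00) ∩ circle(D,10.00): a=-2.0611, h=2.1799
θ=69°:   candidates: C₊=(-1.4231,3.3474) cross=16.782; C₋=(-1.9518,-0.9803) cross=-16.782
θ=69°:   branch - wants cross < 0 → take C=(-1.9518,-0.9803) (cross=-16.782)
θ=69°: ex = (C−B)/|BC| = (-0.7701,-0.6380); ey = (0.6380,-0.7701)
θ=69°: P = B + -1.82·ex + 2.30·ey = (3.2272,0.3235)
θ=72°: B = A + 1.00·(cos72°, sin72°) = (0.3090, 0.9511)
θ=72°: |BD| = 7.7496
θ=72°: circle(B,3.00) ∩ circle(D,10.00): a=-1.9965, h=2.2392
θ=72°:   candidates: C₊=(-1.3976,3.4183) cross=17.353; C₋=(-1.9472,-1.0262) cross=-17.353
θ=72°:   branch - wants cross < 0 → take C=(-1.9472,-1.0262) (cross=-17.353)
θ=72°: ex = (C−B)/|BC| = (-0.7521,-0.6591); ey = (0.6591,-0.7521)
θ=72°: P = B + -1.82·ex + 2.30·ey = (3.1937,0.4208)
θ=100°: B = A + 1.00·(cos100°, sin100°) = (-0.1736, 0.9848)
θ=100°: |BD| = 8.2328
θ=100°: circle(B,3.00) ∩ circle(D,10.00): a=-1.4103, h=2.6478
θ=100°:   candidates: C₊=(-1.2571,3.7823) cross=21.799; C₋=(-1.8906,-1.4753) cross=-21.799
θ=100°:   branch - wants cross < 0 → take C=(-1.8906,-1.4753) (cross=-21.799)
θ=100°: ex = (C−B)/|BC| = (-0.5723,-0.8200); ey = (0.8200,-0.5723)
θ=100°: P = B + -1.82·ex + 2.30·ey = (2.7540,1.1610)
θ=162°: B = A + 1.00·(cos162°, sin162°) = (-0.9511, 0.3090)
θ=162°: |BD| = 8.9564
θ=162°: circle(B,3.00) ∩ circle(D,10.00): a=-0.6020, h=2.9390
θ=162°:   candidates: C₊=(-1.4513,3.2670) cross=26.323; C₋=(-1.6541,-2.6074) cross=-26.323
θ=162°:   branch - wants cross < 0 → take C=(-1.6541,-2.6074) (cross=-26.323)
θ=162°: ex = (C−B)/|BC| = (-0.2343,-0.9722); ey = (0.9722,-0.2343)
θ=162°: P = B + -1.82·ex + 2.30·ey = (1.7114,1.5394)

θ=69°: 3.23 0.32
θ=72°: 3.19 0.42
θ=100°: 2.75 1.16
θ=162°: 1.71 1.54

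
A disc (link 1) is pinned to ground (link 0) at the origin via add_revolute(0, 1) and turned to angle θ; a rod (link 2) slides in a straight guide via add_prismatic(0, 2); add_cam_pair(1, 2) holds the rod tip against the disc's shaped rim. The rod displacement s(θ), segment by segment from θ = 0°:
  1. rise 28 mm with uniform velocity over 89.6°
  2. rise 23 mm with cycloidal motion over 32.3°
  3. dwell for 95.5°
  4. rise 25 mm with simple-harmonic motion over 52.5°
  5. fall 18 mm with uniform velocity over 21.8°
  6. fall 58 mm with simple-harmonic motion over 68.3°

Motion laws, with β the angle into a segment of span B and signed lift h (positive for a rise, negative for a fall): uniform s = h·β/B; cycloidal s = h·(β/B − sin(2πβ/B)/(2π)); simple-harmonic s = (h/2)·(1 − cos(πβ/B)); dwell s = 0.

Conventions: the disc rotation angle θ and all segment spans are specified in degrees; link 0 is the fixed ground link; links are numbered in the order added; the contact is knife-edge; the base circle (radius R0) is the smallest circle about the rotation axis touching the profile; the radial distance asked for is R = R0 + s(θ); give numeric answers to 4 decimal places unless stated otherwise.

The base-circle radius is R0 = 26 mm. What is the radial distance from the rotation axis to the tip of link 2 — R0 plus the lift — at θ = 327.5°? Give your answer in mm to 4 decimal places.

segment 1 (0° to 89.6°, uniform, h = 28) is passed completely: s = 0.0000 + (28) = 28.0000
segment 2 (89.6° to 121.9°, cycloidal, h = 23) is passed completely: s = 28.0000 + (23) = 51.0000
segment 3 (121.9° to 217.4°, dwell): s unchanged at 51.0000
segment 4 (217.4° to 269.9°, simple-harmonic, h = 25) is passed completely: s = 51.0000 + (25) = 76.0000
segment 5 (269.9° to 291.7°, uniform, h = -18) is passed completely: s = 76.0000 + (-18) = 58.0000
θ = 327.5° falls in segment 6 (291.7° to 360°, simple-harmonic, h = -58): β = 327.5 − 291.7 = 35.8°, B = 68.3°; Δs = -58/2·(1 − cos(π·0.5242)) = -31.1988; s = 58.0000 − 31.1988 = 26.8012
R = R0 + s = 26 + 26.8012 = 52.8012

52.8012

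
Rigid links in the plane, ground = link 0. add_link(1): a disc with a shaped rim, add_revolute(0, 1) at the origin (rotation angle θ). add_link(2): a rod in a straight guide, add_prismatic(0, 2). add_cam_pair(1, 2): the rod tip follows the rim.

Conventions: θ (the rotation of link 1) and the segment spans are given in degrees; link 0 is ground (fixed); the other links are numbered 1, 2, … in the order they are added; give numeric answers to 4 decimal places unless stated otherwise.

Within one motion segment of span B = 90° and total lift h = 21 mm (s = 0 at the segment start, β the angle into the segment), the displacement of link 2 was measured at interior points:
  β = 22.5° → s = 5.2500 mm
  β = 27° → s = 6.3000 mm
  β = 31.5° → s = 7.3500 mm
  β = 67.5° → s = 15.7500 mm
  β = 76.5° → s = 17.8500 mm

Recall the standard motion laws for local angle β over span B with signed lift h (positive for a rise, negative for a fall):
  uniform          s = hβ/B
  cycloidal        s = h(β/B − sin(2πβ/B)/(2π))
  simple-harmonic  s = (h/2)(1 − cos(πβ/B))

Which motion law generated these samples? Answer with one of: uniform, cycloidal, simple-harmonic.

candidates at β/B = r: uniform s = h·r (linear in β); cycloidal s = h·(r − sin(2πr)/(2π)); simple-harmonic s = (h/2)(1 − cos(πr))
β=22.5°: printed 5.2500 | uniform 5.2500, cycloidal 1.9077, simple-harmonic 3.0754
β=27°: printed 6.3000 | uniform 6.3000, cycloidal 3.1213, simple-harmonic 4.3283
β=31.5°: printed 7.3500 | uniform 7.3500, cycloidal 4.6461, simple-harmonic 5.7331
β=67.5°: printed 15.7500 | uniform 15.7500, cycloidal 19.0923, simple-harmonic 17.9246
β=76.5°: printed 17.8500 | uniform 17.8500, cycloidal 20.5539, simple-harmonic 19.8556
only one law matches every sample → uniform

uniform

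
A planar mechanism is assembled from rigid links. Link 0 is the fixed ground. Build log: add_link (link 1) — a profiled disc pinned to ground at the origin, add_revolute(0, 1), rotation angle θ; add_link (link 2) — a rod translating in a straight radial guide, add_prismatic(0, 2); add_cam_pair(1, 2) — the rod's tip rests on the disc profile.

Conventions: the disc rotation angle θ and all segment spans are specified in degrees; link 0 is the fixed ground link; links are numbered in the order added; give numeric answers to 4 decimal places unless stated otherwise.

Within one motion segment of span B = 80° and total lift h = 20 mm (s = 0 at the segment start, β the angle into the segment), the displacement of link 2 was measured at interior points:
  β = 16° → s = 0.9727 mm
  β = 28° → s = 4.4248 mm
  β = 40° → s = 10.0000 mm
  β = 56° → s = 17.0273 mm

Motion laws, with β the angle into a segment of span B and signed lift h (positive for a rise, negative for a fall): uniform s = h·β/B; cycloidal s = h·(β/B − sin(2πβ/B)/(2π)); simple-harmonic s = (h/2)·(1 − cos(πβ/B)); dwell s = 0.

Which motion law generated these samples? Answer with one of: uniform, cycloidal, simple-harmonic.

candidates at β/B = r: uniform s = h·r (linear in β); cycloidal s = h·(r − sin(2πr)/(2π)); simple-harmonic s = (h/2)(1 − cos(πr))
β=16°: printed 0.9727 | uniform 4.0000, cycloidal 0.9727, simple-harmonic 1.9098
β=28°: printed 4.4248 | uniform 7.0000, cycloidal 4.4248, simple-harmonic 5.4601
β=40°: printed 10.0000 | uniform 10.0000, cycloidal 10.0000, simple-harmonic 10.0000
β=56°: printed 17.0273 | uniform 14.0000, cycloidal 17.0273, simple-harmonic 15.8779
only one law matches every sample → cycloidal

cycloidal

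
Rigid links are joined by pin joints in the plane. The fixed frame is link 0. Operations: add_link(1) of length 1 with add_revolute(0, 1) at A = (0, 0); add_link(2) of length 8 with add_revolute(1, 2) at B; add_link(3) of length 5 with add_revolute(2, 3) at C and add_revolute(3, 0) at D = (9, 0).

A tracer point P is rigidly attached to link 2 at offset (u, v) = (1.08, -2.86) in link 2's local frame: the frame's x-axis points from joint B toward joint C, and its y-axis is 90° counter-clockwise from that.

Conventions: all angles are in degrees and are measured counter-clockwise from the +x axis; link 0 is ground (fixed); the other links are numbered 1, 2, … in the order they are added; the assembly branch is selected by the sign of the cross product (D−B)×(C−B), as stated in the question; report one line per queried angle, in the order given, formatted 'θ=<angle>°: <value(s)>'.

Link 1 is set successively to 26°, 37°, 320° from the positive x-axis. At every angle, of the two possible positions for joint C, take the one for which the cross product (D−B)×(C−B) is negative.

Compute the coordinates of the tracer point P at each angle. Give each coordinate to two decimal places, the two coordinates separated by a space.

A=(0,0), D=(9.00,0)
θ=26°: B = A + 1.00·(cos26°, sin26°) = (0.8988, 0.4384)
θ=26°: |BD| = 8.1131
θ=26°: circle(B,8.00) ∩ circle(D,5.00): a=6.4601, h=4.7189
θ=26°:   candidates: C₊=(7.6044,4.8013) cross=38.284; C₋=(7.0944,-4.6226) cross=-38.284
θ=26°:   branch - wants cross < 0 → take C=(7.0944,-4.6226) (cross=-38.284)
θ=26°: ex = (C−B)/|BC| = (0.7745,-0.6326); ey = (0.6326,0.7745)
θ=26°: P = B + 1.08·ex + -2.86·ey = (-0.0741,-2.4598)
θ=37°: B = A + 1.00·(cos37°, sin37°) = (0.7986, 0.6018)
θ=37°: |BD| = 8.2234
θ=37°: circle(B,8.00) ∩ circle(D,5.00): a=6.4830, h=4.6873
θ=37°:   candidates: C₊=(7.6073,4.8021) cross=38.546; C₋=(6.9212,-4.5474) cross=-38.546
θ=37°:   branch - wants cross < 0 → take C=(6.9212,-4.5474) (cross=-38.546)
θ=37°: ex = (C−B)/|BC| = (0.7653,-0.6436); ey = (0.6436,0.7653)
θ=37°: P = B + 1.08·ex + -2.86·ey = (-0.2157,-2.2821)
θ=320°: B = A + 1.00·(cos320°, sin320°) = (0.7660, -0.6428)
θ=320°: |BD| = 8.2590
θ=320°: circle(B,8.00) ∩ circle(D,5.00): a=6.4906, h=4.6768
θ=320°:   candidates: C₊=(6.8729,4.5250) cross=38.626; C₋=(7.6009,-4.8003) cross=-38.626
θ=320°:   branch - wants cross < 0 → take C=(7.6009,-4.8003) (cross=-38.626)
θ=320°: ex = (C−B)/|BC| = (0.8544,-0.5197); ey = (0.5197,0.8544)
θ=320°: P = B + 1.08·ex + -2.86·ey = (0.2025,-3.6475)

θ=26°: -0.07 -2.46
θ=37°: -0.22 -2.28
θ=320°: 0.20 -3.65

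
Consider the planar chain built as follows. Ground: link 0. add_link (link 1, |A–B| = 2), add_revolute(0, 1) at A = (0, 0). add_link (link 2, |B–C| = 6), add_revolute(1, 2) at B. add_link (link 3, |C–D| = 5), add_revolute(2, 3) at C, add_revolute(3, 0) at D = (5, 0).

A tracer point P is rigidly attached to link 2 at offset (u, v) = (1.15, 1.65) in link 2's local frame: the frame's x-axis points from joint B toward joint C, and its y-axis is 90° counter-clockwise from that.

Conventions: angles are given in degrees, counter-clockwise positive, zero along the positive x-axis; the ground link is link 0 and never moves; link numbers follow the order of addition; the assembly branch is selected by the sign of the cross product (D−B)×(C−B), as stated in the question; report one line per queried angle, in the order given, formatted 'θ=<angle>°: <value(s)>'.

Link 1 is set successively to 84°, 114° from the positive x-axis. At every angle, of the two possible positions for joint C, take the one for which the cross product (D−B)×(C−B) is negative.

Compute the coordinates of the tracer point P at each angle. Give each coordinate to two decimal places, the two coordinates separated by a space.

A=(0,0), D=(5.00,0)
θ=84°: B = A + 2.00·(cos84°, sin84°) = (0.2091, 1.9890)
θ=84°: |BD| = 5.1874
θ=84°: circle(B,6.00) ∩ circle(D,5.00): a=3.6540, h=4.7590
θ=84°:   candidates: C₊=(5.4085,4.9833) cross=24.687; C₋=(1.7590,-3.8073) cross=-24.687
θ=84°:   branch - wants cross < 0 → take C=(1.7590,-3.8073) (cross=-24.687)
θ=84°: ex = (C−B)/|BC| = (0.2583,-0.9661); ey = (0.9661,0.2583)
θ=84°: P = B + 1.15·ex + 1.65·ey = (2.1001,1.3043)
θ=114°: B = A + 2.00·(cos114°, sin114°) = (-0.8135, 1.8271)
θ=114°: |BD| = 6.0938
θ=114°: circle(B,6.00) ∩ circle(D,5.00): a=3.9495, h=4.5168
θ=114°:   candidates: C₊=(4.3086,4.9520) cross=27.525; C₋=(1.6000,-3.6661) cross=-27.525
θ=114°:   branch - wants cross < 0 → take C=(1.6000,-3.6661) (cross=-27.525)
θ=114°: ex = (C−B)/|BC| = (0.4023,-0.9155); ey = (0.9155,0.4023)
θ=114°: P = B + 1.15·ex + 1.65·ey = (1.1597,1.4379)

θ=84°: 2.10 1.30
θ=114°: 1.16 1.44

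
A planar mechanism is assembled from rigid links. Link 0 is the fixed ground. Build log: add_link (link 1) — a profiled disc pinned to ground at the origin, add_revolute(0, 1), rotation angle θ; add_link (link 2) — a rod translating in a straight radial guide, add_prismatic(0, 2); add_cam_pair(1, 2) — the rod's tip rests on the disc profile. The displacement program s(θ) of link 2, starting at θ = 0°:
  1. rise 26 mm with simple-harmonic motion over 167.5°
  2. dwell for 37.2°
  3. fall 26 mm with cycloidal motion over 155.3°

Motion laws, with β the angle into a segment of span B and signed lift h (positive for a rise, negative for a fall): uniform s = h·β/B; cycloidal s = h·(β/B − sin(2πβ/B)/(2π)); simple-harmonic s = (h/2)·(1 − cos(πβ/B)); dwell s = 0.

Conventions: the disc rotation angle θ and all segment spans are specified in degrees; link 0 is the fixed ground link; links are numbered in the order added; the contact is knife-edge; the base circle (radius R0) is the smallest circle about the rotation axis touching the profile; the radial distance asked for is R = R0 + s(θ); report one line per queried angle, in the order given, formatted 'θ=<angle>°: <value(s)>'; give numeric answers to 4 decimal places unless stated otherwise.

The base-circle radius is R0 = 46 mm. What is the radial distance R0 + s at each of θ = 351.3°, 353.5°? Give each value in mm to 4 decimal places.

seg 1 [0°–167.5°] simple-harmonic, h=26: full span → s += 26 → s = 26.0000
seg 2 [167.5°–204.7°] dwell: s stays 26.0000
seg 3 [204.7°–360°] cycloidal, h=-26: θ=351.3° here. β=146.6, B=155.3. -26·(0.9440 − sin(2π·0.9440)/(2π)) = -25.9701 → s = 0.0299
seg 3 [204.7°–360°] cycloidal, h=-26: θ=353.5° here. β=148.8, B=155.3. -26·(0.9581 − sin(2π·0.9581)/(2π)) = -25.9875 → s = 0.0125
θ=351.3°: R = R0 + s = 46 + 0.0299 = 46.0299
θ=353.5°: R = R0 + s = 46 + 0.0125 = 46.0125

θ=351.3°: 46.0299
θ=353.5°: 46.0125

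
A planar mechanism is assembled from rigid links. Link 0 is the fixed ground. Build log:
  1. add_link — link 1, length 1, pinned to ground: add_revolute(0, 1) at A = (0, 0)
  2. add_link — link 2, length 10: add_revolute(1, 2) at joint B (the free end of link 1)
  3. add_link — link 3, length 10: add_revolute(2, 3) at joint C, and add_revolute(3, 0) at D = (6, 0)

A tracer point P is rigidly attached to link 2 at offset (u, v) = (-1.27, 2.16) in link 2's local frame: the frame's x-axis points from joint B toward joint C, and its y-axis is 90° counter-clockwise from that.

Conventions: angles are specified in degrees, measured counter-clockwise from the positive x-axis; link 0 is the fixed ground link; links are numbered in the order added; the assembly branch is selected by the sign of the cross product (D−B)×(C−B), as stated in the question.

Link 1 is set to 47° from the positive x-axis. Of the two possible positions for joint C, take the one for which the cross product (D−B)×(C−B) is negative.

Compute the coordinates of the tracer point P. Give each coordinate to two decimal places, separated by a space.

A=(0,0), D=(6.00,0)
B = A + 1.00·(cos47°, sin47°) = (0.6820, 0.7314)
|BD| = 5.3681
circle(B,10.00) ∩ circle(D,10.00): a=2.6840, h=9.6331
  candidates: C₊=(4.6534,9.9089) cross=51.711; C₋=(2.0286,-9.1776) cross=-51.711
  branch - wants cross < 0 → take C=(2.0286,-9.1776) (cross=-51.711)
ex = (C−B)/|BC| = (0.1347,-0.9909); ey = (0.9909,0.1347)
P = B + -1.27·ex + 2.16·ey = (2.6513,2.2806)

2.65 2.28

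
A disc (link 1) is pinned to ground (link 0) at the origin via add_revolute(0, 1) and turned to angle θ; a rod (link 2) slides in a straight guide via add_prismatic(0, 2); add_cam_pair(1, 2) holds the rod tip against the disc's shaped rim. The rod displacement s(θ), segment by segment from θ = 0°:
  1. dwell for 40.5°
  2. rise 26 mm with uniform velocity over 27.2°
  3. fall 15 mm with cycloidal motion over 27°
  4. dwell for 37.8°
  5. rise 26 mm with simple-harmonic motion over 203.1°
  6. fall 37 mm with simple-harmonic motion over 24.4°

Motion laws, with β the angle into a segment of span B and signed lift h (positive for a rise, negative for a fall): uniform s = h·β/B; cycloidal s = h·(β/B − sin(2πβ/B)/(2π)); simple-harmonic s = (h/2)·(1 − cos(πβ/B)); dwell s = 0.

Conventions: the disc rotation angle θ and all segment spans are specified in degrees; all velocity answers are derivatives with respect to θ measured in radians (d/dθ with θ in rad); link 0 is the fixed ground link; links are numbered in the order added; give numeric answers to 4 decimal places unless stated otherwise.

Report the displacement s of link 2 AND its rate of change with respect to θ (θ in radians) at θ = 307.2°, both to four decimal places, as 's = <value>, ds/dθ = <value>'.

segment 1 (0° to 40.5°, dwell): s unchanged at 0.0000
segment 2 (40.5° to 67.7°, uniform, h = 26) is passed completely: s = 0.0000 + (26) = 26.0000
segment 3 (67.7° to 94.7°, cycloidal, h = -15) is passed completely: s = 26.0000 + (-15) = 11.0000
segment 4 (94.7° to 132.5°, dwell): s unchanged at 11.0000
θ = 307.2° falls in segment 5 (132.5° to 335.6°, simple-harmonic, h = 26): β = 307.2 − 132.5 = 174.7°, B = 203.1°; Δs = 26/2·(1 − cos(π·0.8602)) = 24.7657; s = 11.0000 + 24.7657 = 35.7657
velocity in seg [132.5°–335.6°] (simple-harmonic), θ in radians: β = 174.7° = 3.0491 rad, B = 203.1° = 3.5448 rad; ds/dθ = (πh/(2B)) sin(πβ/B) = (π·26/(2·3.5448)) sin(π·0.8602) = 4.900098 mm/rad

s = 35.7657, ds/dθ = 4.9001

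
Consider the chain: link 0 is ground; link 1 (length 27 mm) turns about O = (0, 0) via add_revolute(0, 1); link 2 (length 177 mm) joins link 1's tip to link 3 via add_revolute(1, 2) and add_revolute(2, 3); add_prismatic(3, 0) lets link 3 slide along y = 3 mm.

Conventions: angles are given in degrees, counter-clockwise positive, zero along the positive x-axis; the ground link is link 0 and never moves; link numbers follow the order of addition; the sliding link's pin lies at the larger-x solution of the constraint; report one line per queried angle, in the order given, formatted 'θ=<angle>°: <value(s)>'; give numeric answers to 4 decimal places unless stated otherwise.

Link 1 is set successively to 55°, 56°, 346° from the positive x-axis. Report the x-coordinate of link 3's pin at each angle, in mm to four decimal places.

geometry: r = 27 mm, L = 177 mm, e = 3 mm
θ=55°: crank pin P = (r cos θ, r sin θ) = (15.486564, 22.117105)
θ=55°: h = r sin θ − e = 22.117105 − 3 = 19.117105
θ=55°: x = r cos θ + √(L² − h²) = 15.486564 + 175.964588 = 191.451152
θ=56°: crank pin P = (r cos θ, r sin θ) = (15.098208, 22.384014)
θ=56°: h = r sin θ − e = 22.384014 − 3 = 19.384014
θ=56°: x = r cos θ + √(L² − h²) = 15.098208 + 175.935386 = 191.033594
θ=346°: crank pin P = (r cos θ, r sin θ) = (26.197985, -6.531891)
θ=346°: h = r sin θ − e = -6.531891 − 3 = -9.531891
θ=346°: x = r cos θ + √(L² − h²) = 26.197985 + 176.743156 = 202.941140

θ=55°: 191.4512
θ=56°: 191.0336
θ=346°: 202.9411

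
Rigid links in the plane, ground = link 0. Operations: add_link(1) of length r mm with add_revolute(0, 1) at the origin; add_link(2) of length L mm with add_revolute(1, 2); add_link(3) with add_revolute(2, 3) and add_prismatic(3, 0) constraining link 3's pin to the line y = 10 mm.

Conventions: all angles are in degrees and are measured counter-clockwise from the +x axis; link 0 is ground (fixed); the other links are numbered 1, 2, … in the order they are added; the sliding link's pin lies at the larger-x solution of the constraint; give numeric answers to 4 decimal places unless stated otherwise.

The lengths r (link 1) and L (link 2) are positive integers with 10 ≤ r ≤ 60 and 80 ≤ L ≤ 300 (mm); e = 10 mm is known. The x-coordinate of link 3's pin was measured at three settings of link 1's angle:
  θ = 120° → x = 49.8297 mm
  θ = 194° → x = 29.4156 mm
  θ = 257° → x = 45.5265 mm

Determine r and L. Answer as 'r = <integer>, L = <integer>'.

constraint per measurement: (x − r cos θ)² + (r sin θ − e)² = L²
subtracting the θ₁ and θ₂ equations cancels the r² and L² terms:
r = (x₁² − x₂²) / (2[(x₁cos θ₁ + e sin θ₁) − (x₂cos θ₂ + e sin θ₂)]) = 55.0004 → r = 55
L² = (x₁ − r cos θ₁)² + (r sin θ₁ − e)² = 7396.0046 → L = 86.0000 → L = 86
check at θ₃=257°: x = 45.5265 (printed 45.5265) ✓

r = 55, L = 86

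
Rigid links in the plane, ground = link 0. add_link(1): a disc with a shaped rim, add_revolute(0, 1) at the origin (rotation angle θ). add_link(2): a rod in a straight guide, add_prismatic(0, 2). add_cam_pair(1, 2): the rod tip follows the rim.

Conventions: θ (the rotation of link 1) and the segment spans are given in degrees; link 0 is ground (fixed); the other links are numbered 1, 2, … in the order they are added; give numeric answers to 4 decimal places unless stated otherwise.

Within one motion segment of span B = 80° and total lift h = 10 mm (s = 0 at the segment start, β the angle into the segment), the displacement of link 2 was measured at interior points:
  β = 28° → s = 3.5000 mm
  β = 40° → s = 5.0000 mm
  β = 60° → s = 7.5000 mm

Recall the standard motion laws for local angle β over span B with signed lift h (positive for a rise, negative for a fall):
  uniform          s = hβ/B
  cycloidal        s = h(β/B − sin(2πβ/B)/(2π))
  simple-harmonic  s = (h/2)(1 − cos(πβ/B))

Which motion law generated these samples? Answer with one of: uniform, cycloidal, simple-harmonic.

candidates at β/B = r: uniform s = h·r (linear in β); cycloidal s = h·(r − sin(2πr)/(2π)); simple-harmonic s = (h/2)(1 − cos(πr))
β=28°: printed 3.5000 | uniform 3.5000, cycloidal 2.2124, simple-harmonic 2.7300
β=40°: printed 5.0000 | uniform 5.0000, cycloidal 5.0000, simple-harmonic 5.0000
β=60°: printed 7.5000 | uniform 7.5000, cycloidal 9.0915, simple-harmonic 8.5355
only one law matches every sample → uniform

uniform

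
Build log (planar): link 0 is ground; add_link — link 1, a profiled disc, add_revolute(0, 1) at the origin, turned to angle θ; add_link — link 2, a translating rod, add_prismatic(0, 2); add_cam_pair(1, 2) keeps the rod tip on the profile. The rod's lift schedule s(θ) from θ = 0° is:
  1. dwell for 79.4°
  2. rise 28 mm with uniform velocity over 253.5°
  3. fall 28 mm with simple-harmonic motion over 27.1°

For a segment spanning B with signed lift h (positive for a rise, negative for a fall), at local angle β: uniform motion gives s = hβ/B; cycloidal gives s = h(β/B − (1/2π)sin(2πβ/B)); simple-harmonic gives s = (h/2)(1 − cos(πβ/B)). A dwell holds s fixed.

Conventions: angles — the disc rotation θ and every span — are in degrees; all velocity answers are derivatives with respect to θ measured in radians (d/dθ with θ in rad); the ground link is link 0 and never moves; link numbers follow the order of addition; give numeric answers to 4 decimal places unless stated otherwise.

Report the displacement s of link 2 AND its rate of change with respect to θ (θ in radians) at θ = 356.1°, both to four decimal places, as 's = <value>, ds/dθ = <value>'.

seg 1 [0°–79.4°] dwell: s stays 0.0000
seg 2 [79.4°–332.9°] uniform, h=28: full span → s += 28 → s = 28.0000
seg 3 [332.9°–360°] simple-harmonic, h=-28: θ=356.1° here. β=23.2, B=27.1. -28/2·(1 − cos(π·0.8561)) = -26.5934 → s = 1.4066
velocity in seg [332.9°–360°] (simple-harmonic), θ in radians: β = 23.2° = 0.4049 rad, B = 27.1° = 0.4730 rad; ds/dθ = (πh/(2B)) sin(πβ/B) = (π·(-28)/(2·0.4730)) sin(π·0.8561) = -40.623657 mm/rad

s = 1.4066, ds/dθ = -40.6237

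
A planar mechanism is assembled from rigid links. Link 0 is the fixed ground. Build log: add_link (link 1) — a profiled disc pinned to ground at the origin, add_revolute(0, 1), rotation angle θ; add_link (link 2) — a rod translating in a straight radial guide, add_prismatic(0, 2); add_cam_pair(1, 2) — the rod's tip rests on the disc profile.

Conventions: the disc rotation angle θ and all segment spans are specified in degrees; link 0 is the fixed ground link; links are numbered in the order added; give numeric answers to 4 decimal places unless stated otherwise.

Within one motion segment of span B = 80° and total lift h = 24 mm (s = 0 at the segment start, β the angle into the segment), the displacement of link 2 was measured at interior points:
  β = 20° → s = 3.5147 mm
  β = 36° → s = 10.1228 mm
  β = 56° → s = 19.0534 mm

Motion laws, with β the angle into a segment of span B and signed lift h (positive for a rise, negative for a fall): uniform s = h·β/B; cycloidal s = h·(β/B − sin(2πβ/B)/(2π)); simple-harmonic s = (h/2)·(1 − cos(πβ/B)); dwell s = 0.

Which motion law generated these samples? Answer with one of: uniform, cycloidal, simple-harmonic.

candidates at β/B = r: uniform s = h·r (linear in β); cycloidal s = h·(r − sin(2πr)/(2π)); simple-harmonic s = (h/2)(1 − cos(πr))
β=20°: printed 3.5147 | uniform 6.0000, cycloidal 2.1803, simple-harmonic 3.5147
β=36°: printed 10.1228 | uniform 10.8000, cycloidal 9.6196, simple-harmonic 10.1228
β=56°: printed 19.0534 | uniform 16.8000, cycloidal 20.4328, simple-harmonic 19.0534
only one law matches every sample → simple-harmonic

simple-harmonic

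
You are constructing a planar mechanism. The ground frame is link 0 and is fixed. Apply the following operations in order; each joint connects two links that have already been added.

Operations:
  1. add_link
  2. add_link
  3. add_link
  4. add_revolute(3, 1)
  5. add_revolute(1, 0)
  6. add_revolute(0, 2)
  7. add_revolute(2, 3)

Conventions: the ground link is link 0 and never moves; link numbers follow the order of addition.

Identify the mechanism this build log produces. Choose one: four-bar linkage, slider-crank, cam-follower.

links: 4 (incl. ground); joints: 4 revolute, 0 prismatic, 0 higher (cam) pair, forming one closed loop
4 links in a single 4R loop → four-bar linkage

four-bar linkage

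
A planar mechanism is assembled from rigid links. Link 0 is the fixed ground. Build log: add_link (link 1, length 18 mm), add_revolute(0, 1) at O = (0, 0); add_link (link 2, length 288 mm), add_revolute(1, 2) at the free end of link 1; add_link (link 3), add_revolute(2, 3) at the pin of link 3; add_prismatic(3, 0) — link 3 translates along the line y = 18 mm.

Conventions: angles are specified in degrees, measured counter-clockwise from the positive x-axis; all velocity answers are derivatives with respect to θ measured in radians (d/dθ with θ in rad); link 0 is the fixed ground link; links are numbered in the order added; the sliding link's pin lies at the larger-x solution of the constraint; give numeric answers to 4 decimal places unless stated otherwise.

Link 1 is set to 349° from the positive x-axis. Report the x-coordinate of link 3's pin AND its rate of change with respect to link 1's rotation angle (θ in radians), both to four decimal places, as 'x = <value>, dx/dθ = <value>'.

geometry: r = 18 mm, L = 288 mm, e = 18 mm
crank pin P = (r cos θ, r sin θ) = (17.669289, -3.434562)
h = r sin θ − e = -3.434562 − 18 = -21.434562
x = r cos θ + √(L² − h²) = 17.669289 + 287.201253 = 304.870542
dx/dθ = −r sin θ − h·r cos θ/√(L² − h²) (θ in radians; h = -21.434562) = 4.753266

x = 304.8705, dx/dθ = 4.7533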